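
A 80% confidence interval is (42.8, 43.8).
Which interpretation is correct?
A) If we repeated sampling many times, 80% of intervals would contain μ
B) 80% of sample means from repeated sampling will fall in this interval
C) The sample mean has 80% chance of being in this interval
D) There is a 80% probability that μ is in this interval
A

A) Correct — this is the frequentist long-run coverage interpretation.
B) Wrong — coverage applies to intervals containing μ, not to future x̄ values.
C) Wrong — x̄ is observed and sits in the interval by construction.
D) Wrong — μ is fixed; the randomness lives in the interval, not in μ.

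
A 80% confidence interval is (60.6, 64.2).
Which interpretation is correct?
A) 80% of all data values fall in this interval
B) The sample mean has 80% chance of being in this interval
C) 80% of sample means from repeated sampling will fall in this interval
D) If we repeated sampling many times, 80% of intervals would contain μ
D

A) Wrong — a CI is about the parameter μ, not individual data values.
B) Wrong — x̄ is observed and sits in the interval by construction.
C) Wrong — coverage applies to intervals containing μ, not to future x̄ values.
D) Correct — this is the frequentist long-run coverage interpretation.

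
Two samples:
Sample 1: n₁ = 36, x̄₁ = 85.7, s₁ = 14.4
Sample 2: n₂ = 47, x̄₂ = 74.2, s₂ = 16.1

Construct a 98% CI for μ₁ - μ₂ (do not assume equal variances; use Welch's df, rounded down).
(3.53, 19.47)

Difference: x̄₁ - x̄₂ = 11.50
SE = √(s₁²/n₁ + s₂²/n₂) = √(14.4²/36 + 16.1²/47) = 3.3578
df = 79.00 → 79 (Welch–Satterthwaite, rounded down)
t* = 2.374

CI: 11.50 ± 2.374 · 3.3578 = 11.50 ± 7.97 = (3.53, 19.47)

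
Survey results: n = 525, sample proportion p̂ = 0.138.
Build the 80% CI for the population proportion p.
(0.119, 0.157)

Proportion CI:
SE = √(p̂(1-p̂)/n) = √(0.138 · 0.862 / 525) = 0.01505

z* = 1.282
Margin = z* · SE = 1.282 · 0.01505 = 0.0193

CI: 0.138 ± 0.0193 = (0.119, 0.157)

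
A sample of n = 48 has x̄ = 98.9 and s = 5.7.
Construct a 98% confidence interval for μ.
(96.92, 100.88)

t-interval (σ unknown):
df = n - 1 = 47
t* = 2.408 for 98% confidence

Margin of error = t* · s/√n = 2.408 · 5.7/√48 = 1.98

CI: (96.92, 100.88)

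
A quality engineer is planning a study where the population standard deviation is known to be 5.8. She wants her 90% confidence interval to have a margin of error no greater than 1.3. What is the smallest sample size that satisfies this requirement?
n ≥ 54

For margin E ≤ 1.3:
n ≥ (z* · σ / E)²
n ≥ (1.645 · 5.8 / 1.3)²
n ≥ 53.86

Minimum n = 54 (rounding up)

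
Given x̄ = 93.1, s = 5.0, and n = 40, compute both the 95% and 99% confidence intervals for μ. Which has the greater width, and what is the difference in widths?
99% CI is wider by 1.08

df = 39
95% CI: t* = 2.023, (91.50, 94.70), width = 2 · t* · s/√n = 3.20
99% CI: t* = 2.708, (90.96, 95.24), width = 2 · t* · s/√n = 4.28

The 99% CI is wider by 4.28 - 3.20 = 1.08.
Higher confidence requires a wider interval.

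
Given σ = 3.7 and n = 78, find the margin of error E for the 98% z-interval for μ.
Margin of error = 0.97

Margin of error = z* · σ/√n
= 2.326 · 3.7/√78
= 2.326 · 3.7/8.8318
= 0.97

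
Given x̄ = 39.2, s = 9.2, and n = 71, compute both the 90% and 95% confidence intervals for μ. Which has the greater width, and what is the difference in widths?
95% CI is wider by 0.71

df = 70
90% CI: t* = 1.667, (37.38, 41.02), width = 2 · t* · s/√n = 3.64
95% CI: t* = 1.994, (37.02, 41.38), width = 2 · t* · s/√n = 4.35

The 95% CI is wider by 4.35 - 3.64 = 0.71.
Higher confidence requires a wider interval.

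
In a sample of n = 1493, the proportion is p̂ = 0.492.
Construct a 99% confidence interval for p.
(0.459, 0.525)

Proportion CI:
SE = √(p̂(1-p̂)/n) = √(0.492 · 0.508 / 1493) = 0.01294

z* = 2.576
Margin = z* · SE = 2.576 · 0.01294 = 0.0333

CI: 0.492 ± 0.0333 = (0.459, 0.525)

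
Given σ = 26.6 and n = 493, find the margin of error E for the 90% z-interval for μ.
Margin of error = 1.97

Margin of error = z* · σ/√n
= 1.645 · 26.6/√493
= 1.645 · 26.6/22.2036
= 1.97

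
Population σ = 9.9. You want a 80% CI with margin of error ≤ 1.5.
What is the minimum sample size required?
n ≥ 72

For margin E ≤ 1.5:
n ≥ (z* · σ / E)²
n ≥ (1.282 · 9.9 / 1.5)²
n ≥ 71.59

Minimum n = 72 (rounding up)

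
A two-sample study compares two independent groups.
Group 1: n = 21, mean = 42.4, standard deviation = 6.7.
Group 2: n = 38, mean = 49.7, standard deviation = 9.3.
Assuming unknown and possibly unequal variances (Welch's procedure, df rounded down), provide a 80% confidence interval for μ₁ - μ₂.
(-10.03, -4.57)

Difference: x̄₁ - x̄₂ = -7.30
SE = √(s₁²/n₁ + s₂²/n₂) = √(6.7²/21 + 9.3²/38) = 2.1009
df = 52.87 → 52 (Welch–Satterthwaite, rounded down)
t* = 1.298

CI: -7.30 ± 1.298 · 2.1009 = -7.30 ± 2.73 = (-10.03, -4.57)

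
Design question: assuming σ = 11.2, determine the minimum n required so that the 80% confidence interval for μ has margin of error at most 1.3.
n ≥ 122

For margin E ≤ 1.3:
n ≥ (z* · σ / E)²
n ≥ (1.282 · 11.2 / 1.3)²
n ≥ 121.99

Minimum n = 122 (rounding up)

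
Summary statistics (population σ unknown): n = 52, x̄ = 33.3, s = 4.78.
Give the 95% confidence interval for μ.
(31.97, 34.63)

t-interval (σ unknown):
df = n - 1 = 51
t* = 2.008 for 95% confidence

Margin of error = t* · s/√n = 2.008 · 4.78/√52 = 1.33

CI: (31.97, 34.63)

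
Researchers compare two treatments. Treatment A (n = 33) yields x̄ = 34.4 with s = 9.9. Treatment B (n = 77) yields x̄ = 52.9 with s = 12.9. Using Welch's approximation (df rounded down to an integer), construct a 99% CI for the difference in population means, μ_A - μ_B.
(-24.48, -12.52)

Difference: x̄₁ - x̄₂ = -18.50
SE = √(s₁²/n₁ + s₂²/n₂) = √(9.9²/33 + 12.9²/77) = 2.2652
df = 78.10 → 78 (Welch–Satterthwaite, rounded down)
t* = 2.640

CI: -18.50 ± 2.640 · 2.2652 = -18.50 ± 5.98 = (-24.48, -12.52)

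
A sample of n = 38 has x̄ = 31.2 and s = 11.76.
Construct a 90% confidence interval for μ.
(27.98, 34.42)

t-interval (σ unknown):
df = n - 1 = 37
t* = 1.687 for 90% confidence

Margin of error = t* · s/√n = 1.687 · 11.76/√38 = 3.22

CI: (27.98, 34.42)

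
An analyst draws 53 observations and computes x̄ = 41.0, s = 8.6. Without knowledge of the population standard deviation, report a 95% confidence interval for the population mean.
(38.63, 43.37)

t-interval (σ unknown):
df = n - 1 = 52
t* = 2.007 for 95% confidence

Margin of error = t* · s/√n = 2.007 · 8.6/√53 = 2.37

CI: (38.63, 43.37)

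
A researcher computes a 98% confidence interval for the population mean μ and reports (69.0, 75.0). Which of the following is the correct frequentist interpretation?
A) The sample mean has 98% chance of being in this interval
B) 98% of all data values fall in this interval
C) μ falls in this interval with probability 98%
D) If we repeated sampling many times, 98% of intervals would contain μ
D

A) Wrong — x̄ is observed and sits in the interval by construction.
B) Wrong — a CI is about the parameter μ, not individual data values.
C) Wrong — μ is fixed; the randomness lives in the interval, not in μ.
D) Correct — this is the frequentist long-run coverage interpretation.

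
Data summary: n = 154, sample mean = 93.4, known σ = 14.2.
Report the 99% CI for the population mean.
(90.45, 96.35)

z-interval (σ known):
z* = 2.576 for 99% confidence

Margin of error = z* · σ/√n = 2.576 · 14.2/√154 = 2.95

CI: (93.4 - 2.95, 93.4 + 2.95) = (90.45, 96.35)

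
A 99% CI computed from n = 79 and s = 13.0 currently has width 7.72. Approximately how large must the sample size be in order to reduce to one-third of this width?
n ≈ 711

CI width ∝ 1/√n
To reduce width by factor 3, need √n to grow by 3 → need 3² = 9 times as many samples.

Current: n = 79, width = 7.72
New: n = 711, width ≈ 2.52

Width reduced by factor of 7.72/2.52 = 3.06.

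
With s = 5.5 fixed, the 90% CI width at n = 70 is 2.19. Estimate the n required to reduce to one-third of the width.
n ≈ 630

CI width ∝ 1/√n
To reduce width by factor 3, need √n to grow by 3 → need 3² = 9 times as many samples.

Current: n = 70, width = 2.19
New: n = 630, width ≈ 0.72

Width reduced by factor of 2.19/0.72 = 3.04.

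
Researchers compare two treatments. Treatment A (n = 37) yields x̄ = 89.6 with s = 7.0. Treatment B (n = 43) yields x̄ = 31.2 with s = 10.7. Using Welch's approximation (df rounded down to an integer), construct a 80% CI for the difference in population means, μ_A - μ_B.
(55.82, 60.98)

Difference: x̄₁ - x̄₂ = 58.40
SE = √(s₁²/n₁ + s₂²/n₂) = √(7.0²/37 + 10.7²/43) = 1.9967
df = 73.08 → 73 (Welch–Satterthwaite, rounded down)
t* = 1.293

CI: 58.40 ± 1.293 · 1.9967 = 58.40 ± 2.58 = (55.82, 60.98)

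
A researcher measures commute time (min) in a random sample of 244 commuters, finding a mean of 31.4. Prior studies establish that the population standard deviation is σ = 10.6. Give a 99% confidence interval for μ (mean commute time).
(29.65, 33.15)

z-interval (σ known):
z* = 2.576 for 99% confidence

Margin of error = z* · σ/√n = 2.576 · 10.6/√244 = 1.75

CI: (31.4 - 1.75, 31.4 + 1.75) = (29.65, 33.15)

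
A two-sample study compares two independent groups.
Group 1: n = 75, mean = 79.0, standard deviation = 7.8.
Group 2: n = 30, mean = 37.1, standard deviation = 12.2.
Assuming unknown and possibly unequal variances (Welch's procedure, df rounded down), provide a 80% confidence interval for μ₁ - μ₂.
(38.77, 45.03)

Difference: x̄₁ - x̄₂ = 41.90
SE = √(s₁²/n₁ + s₂²/n₂) = √(7.8²/75 + 12.2²/30) = 2.4026
df = 38.85 → 38 (Welch–Satterthwaite, rounded down)
t* = 1.304

CI: 41.90 ± 1.304 · 2.4026 = 41.90 ± 3.13 = (38.77, 45.03)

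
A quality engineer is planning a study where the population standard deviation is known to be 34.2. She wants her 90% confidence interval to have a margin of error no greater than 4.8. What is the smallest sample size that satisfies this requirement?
n ≥ 138

For margin E ≤ 4.8:
n ≥ (z* · σ / E)²
n ≥ (1.645 · 34.2 / 4.8)²
n ≥ 137.37

Minimum n = 138 (rounding up)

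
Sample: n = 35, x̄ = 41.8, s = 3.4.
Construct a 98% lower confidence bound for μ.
μ ≥ 40.57

Lower bound (one-sided):
t* = 2.136 (one-sided for 98%)
Lower bound = x̄ - t* · s/√n = 41.8 - 2.136 · 3.4/√35 = 40.57

We are 98% confident that μ ≥ 40.57.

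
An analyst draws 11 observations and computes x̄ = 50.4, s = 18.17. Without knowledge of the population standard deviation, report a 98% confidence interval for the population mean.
(35.26, 65.54)

t-interval (σ unknown):
df = n - 1 = 10
t* = 2.764 for 98% confidence

Margin of error = t* · s/√n = 2.764 · 18.17/√11 = 15.14

CI: (35.26, 65.54)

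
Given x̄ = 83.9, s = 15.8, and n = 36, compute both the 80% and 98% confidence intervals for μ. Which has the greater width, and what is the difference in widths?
98% CI is wider by 5.96

df = 35
80% CI: t* = 1.306, (80.46, 87.34), width = 2 · t* · s/√n = 6.88
98% CI: t* = 2.438, (77.48, 90.32), width = 2 · t* · s/√n = 12.84

The 98% CI is wider by 12.84 - 6.88 = 5.96.
Higher confidence requires a wider interval.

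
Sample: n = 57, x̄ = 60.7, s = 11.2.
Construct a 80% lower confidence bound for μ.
μ ≥ 59.44

Lower bound (one-sided):
t* = 0.848 (one-sided for 80%)
Lower bound = x̄ - t* · s/√n = 60.7 - 0.848 · 11.2/√57 = 59.44

We are 80% confident that μ ≥ 59.44.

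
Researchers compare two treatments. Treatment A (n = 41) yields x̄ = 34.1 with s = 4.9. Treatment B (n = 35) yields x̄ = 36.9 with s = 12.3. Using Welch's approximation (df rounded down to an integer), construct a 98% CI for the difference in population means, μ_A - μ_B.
(-8.15, 2.55)

Difference: x̄₁ - x̄₂ = -2.80
SE = √(s₁²/n₁ + s₂²/n₂) = √(4.9²/41 + 12.3²/35) = 2.2154
df = 43.16 → 43 (Welch–Satterthwaite, rounded down)
t* = 2.416

CI: -2.80 ± 2.416 · 2.2154 = -2.80 ± 5.35 = (-8.15, 2.55)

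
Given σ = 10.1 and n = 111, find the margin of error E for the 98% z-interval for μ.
Margin of error = 2.23

Margin of error = z* · σ/√n
= 2.326 · 10.1/√111
= 2.326 · 10.1/10.5357
= 2.23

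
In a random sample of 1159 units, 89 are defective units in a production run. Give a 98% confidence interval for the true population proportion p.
(0.059, 0.095)

Proportion CI:
p̂ = 89/1159 = 0.07679
SE = √(p̂(1-p̂)/n) = √(0.07679 · 0.92321 / 1159) = 0.00782

z* = 2.326
Margin = z* · SE = 2.326 · 0.00782 = 0.0182

CI: 0.07679 ± 0.0182 = (0.059, 0.095)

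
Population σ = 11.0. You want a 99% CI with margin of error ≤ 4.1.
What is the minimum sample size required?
n ≥ 48

For margin E ≤ 4.1:
n ≥ (z* · σ / E)²
n ≥ (2.576 · 11.0 / 4.1)²
n ≥ 47.76

Minimum n = 48 (rounding up)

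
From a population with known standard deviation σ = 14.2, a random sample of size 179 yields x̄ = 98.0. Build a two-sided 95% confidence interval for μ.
(95.92, 100.08)

z-interval (σ known):
z* = 1.960 for 95% confidence

Margin of error = z* · σ/√n = 1.960 · 14.2/√179 = 2.08

CI: (98.0 - 2.08, 98.0 + 2.08) = (95.92, 100.08)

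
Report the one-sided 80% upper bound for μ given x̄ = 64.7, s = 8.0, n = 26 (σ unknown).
μ ≤ 66.04

Upper bound (one-sided):
t* = 0.856 (one-sided for 80%)
Upper bound = x̄ + t* · s/√n = 64.7 + 0.856 · 8.0/√26 = 66.04

We are 80% confident that μ ≤ 66.04.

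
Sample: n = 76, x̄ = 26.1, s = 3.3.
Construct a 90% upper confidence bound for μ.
μ ≤ 26.59

Upper bound (one-sided):
t* = 1.293 (one-sided for 90%)
Upper bound = x̄ + t* · s/√n = 26.1 + 1.293 · 3.3/√76 = 26.59

We are 90% confident that μ ≤ 26.59.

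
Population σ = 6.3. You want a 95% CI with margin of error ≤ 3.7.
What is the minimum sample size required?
n ≥ 12

For margin E ≤ 3.7:
n ≥ (z* · σ / E)²
n ≥ (1.960 · 6.3 / 3.7)²
n ≥ 11.14

Minimum n = 12 (rounding up)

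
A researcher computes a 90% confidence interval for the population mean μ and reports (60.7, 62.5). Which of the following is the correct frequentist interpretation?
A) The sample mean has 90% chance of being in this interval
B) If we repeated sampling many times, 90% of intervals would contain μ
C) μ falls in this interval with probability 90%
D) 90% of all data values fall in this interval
B

A) Wrong — x̄ is observed and sits in the interval by construction.
B) Correct — this is the frequentist long-run coverage interpretation.
C) Wrong — μ is fixed; the randomness lives in the interval, not in μ.
D) Wrong — a CI is about the parameter μ, not individual data values.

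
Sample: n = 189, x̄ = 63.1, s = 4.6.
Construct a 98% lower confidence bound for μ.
μ ≥ 62.41

Lower bound (one-sided):
t* = 2.068 (one-sided for 98%)
Lower bound = x̄ - t* · s/√n = 63.1 - 2.068 · 4.6/√189 = 62.41

We are 98% confident that μ ≥ 62.41.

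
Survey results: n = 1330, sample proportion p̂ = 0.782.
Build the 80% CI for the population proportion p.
(0.767, 0.797)

Proportion CI:
SE = √(p̂(1-p̂)/n) = √(0.782 · 0.218 / 1330) = 0.01132

z* = 1.282
Margin = z* · SE = 1.282 · 0.01132 = 0.0145

CI: 0.782 ± 0.0145 = (0.767, 0.797)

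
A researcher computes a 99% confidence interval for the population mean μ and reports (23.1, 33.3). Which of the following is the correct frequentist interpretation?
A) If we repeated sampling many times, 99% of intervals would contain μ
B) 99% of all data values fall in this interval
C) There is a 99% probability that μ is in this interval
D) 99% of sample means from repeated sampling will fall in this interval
A

A) Correct — this is the frequentist long-run coverage interpretation.
B) Wrong — a CI is about the parameter μ, not individual data values.
C) Wrong — μ is fixed; the randomness lives in the interval, not in μ.
D) Wrong — coverage applies to intervals containing μ, not to future x̄ values.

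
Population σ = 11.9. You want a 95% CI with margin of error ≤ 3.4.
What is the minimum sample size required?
n ≥ 48

For margin E ≤ 3.4:
n ≥ (z* · σ / E)²
n ≥ (1.960 · 11.9 / 3.4)²
n ≥ 47.06

Minimum n = 48 (rounding up)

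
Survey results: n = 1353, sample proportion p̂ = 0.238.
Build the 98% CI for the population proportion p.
(0.211, 0.265)

Proportion CI:
SE = √(p̂(1-p̂)/n) = √(0.238 · 0.762 / 1353) = 0.01158

z* = 2.326
Margin = z* · SE = 2.326 · 0.01158 = 0.0269

CI: 0.238 ± 0.0269 = (0.211, 0.265)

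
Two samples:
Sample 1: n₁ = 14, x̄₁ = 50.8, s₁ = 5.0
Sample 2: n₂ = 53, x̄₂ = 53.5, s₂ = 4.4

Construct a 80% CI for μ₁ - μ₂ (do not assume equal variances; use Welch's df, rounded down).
(-4.65, -0.75)

Difference: x̄₁ - x̄₂ = -2.70
SE = √(s₁²/n₁ + s₂²/n₂) = √(5.0²/14 + 4.4²/53) = 1.4666
df = 18.67 → 18 (Welch–Satterthwaite, rounded down)
t* = 1.330

CI: -2.70 ± 1.330 · 1.4666 = -2.70 ± 1.95 = (-4.65, -0.75)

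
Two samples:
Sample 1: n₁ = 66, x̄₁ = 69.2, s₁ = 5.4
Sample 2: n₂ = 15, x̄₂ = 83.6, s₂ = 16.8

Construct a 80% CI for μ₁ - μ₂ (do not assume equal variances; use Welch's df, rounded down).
(-20.30, -8.50)

Difference: x̄₁ - x̄₂ = -14.40
SE = √(s₁²/n₁ + s₂²/n₂) = √(5.4²/66 + 16.8²/15) = 4.3884
df = 14.66 → 14 (Welch–Satterthwaite, rounded down)
t* = 1.345

CI: -14.40 ± 1.345 · 4.3884 = -14.40 ± 5.90 = (-20.30, -8.50)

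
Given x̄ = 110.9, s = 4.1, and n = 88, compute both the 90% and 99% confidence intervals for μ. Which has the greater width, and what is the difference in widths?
99% CI is wider by 0.85

df = 87
90% CI: t* = 1.663, (110.17, 111.63), width = 2 · t* · s/√n = 1.45
99% CI: t* = 2.634, (109.75, 112.05), width = 2 · t* · s/√n = 2.30

The 99% CI is wider by 2.30 - 1.45 = 0.85.
Higher confidence requires a wider interval.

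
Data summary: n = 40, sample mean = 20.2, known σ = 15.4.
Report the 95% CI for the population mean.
(15.43, 24.97)

z-interval (σ known):
z* = 1.960 for 95% confidence

Margin of error = z* · σ/√n = 1.960 · 15.4/√40 = 4.77

CI: (20.2 - 4.77, 20.2 + 4.77) = (15.43, 24.97)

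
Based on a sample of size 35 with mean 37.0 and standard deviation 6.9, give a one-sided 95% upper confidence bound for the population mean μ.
μ ≤ 38.97

Upper bound (one-sided):
t* = 1.691 (one-sided for 95%)
Upper bound = x̄ + t* · s/√n = 37.0 + 1.691 · 6.9/√35 = 38.97

We are 95% confident that μ ≤ 38.97.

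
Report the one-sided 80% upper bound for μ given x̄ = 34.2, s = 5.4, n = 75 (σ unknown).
μ ≤ 34.73

Upper bound (one-sided):
t* = 0.847 (one-sided for 80%)
Upper bound = x̄ + t* · s/√n = 34.2 + 0.847 · 5.4/√75 = 34.73

We are 80% confident that μ ≤ 34.73.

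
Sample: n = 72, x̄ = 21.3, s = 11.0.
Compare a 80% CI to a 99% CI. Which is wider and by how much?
99% CI is wider by 3.51

df = 71
80% CI: t* = 1.294, (19.62, 22.98), width = 2 · t* · s/√n = 3.35
99% CI: t* = 2.647, (17.87, 24.73), width = 2 · t* · s/√n = 6.86

The 99% CI is wider by 6.86 - 3.35 = 3.51.
Higher confidence requires a wider interval.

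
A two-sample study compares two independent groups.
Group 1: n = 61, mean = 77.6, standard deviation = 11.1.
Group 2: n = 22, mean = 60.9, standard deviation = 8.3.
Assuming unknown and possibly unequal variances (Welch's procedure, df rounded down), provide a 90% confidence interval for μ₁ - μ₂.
(12.89, 20.51)

Difference: x̄₁ - x̄₂ = 16.70
SE = √(s₁²/n₁ + s₂²/n₂) = √(11.1²/61 + 8.3²/22) = 2.2696
df = 49.61 → 49 (Welch–Satterthwaite, rounded down)
t* = 1.677

CI: 16.70 ± 1.677 · 2.2696 = 16.70 ± 3.81 = (12.89, 20.51)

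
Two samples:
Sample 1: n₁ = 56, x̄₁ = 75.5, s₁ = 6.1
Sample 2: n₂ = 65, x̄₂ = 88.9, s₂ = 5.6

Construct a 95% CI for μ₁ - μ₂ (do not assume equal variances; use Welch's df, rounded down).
(-15.52, -11.28)

Difference: x̄₁ - x̄₂ = -13.40
SE = √(s₁²/n₁ + s₂²/n₂) = √(6.1²/56 + 5.6²/65) = 1.0709
df = 112.77 → 112 (Welch–Satterthwaite, rounded down)
t* = 1.981

CI: -13.40 ± 1.981 · 1.0709 = -13.40 ± 2.12 = (-15.52, -11.28)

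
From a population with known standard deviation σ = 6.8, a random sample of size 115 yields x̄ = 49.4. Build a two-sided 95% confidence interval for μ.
(48.16, 50.64)

z-interval (σ known):
z* = 1.960 for 95% confidence

Margin of error = z* · σ/√n = 1.960 · 6.8/√115 = 1.24

CI: (49.4 - 1.24, 49.4 + 1.24) = (48.16, 50.64)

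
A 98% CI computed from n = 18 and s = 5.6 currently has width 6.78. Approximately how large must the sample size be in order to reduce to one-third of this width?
n ≈ 162

CI width ∝ 1/√n
To reduce width by factor 3, need √n to grow by 3 → need 3² = 9 times as many samples.

Current: n = 18, width = 6.78
New: n = 162, width ≈ 2.07

Width reduced by factor of 6.78/2.07 = 3.28.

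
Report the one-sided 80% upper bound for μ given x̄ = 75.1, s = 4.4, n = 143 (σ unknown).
μ ≤ 75.41

Upper bound (one-sided):
t* = 0.844 (one-sided for 80%)
Upper bound = x̄ + t* · s/√n = 75.1 + 0.844 · 4.4/√143 = 75.41

We are 80% confident that μ ≤ 75.41.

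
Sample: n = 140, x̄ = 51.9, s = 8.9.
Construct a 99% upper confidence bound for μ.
μ ≤ 53.67

Upper bound (one-sided):
t* = 2.353 (one-sided for 99%)
Upper bound = x̄ + t* · s/√n = 51.9 + 2.353 · 8.9/√140 = 53.67

We are 99% confident that μ ≤ 53.67.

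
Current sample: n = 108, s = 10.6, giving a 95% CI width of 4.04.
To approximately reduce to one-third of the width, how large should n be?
n ≈ 972

CI width ∝ 1/√n
To reduce width by factor 3, need √n to grow by 3 → need 3² = 9 times as many samples.

Current: n = 108, width = 4.04
New: n = 972, width ≈ 1.33

Width reduced by factor of 4.04/1.33 = 3.04.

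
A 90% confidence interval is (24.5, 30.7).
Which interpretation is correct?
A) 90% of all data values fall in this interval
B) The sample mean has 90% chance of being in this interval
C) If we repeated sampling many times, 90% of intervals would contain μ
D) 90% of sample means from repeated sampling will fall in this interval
C

A) Wrong — a CI is about the parameter μ, not individual data values.
B) Wrong — x̄ is observed and sits in the interval by construction.
C) Correct — this is the frequentist long-run coverage interpretation.
D) Wrong — coverage applies to intervals containing μ, not to future x̄ values.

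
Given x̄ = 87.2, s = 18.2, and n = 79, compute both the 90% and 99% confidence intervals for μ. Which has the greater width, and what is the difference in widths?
99% CI is wider by 3.99

df = 78
90% CI: t* = 1.665, (83.79, 90.61), width = 2 · t* · s/√n = 6.82
99% CI: t* = 2.640, (81.79, 92.61), width = 2 · t* · s/√n = 10.81

The 99% CI is wider by 10.81 - 6.82 = 3.99.
Higher confidence requires a wider interval.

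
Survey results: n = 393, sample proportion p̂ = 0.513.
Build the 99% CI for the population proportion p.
(0.448, 0.578)

Proportion CI:
SE = √(p̂(1-p̂)/n) = √(0.513 · 0.487 / 393) = 0.02521

z* = 2.576
Margin = z* · SE = 2.576 · 0.02521 = 0.0649

CI: 0.513 ± 0.0649 = (0.448, 0.578)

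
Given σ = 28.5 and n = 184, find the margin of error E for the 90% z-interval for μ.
Margin of error = 3.46

Margin of error = z* · σ/√n
= 1.645 · 28.5/√184
= 1.645 · 28.5/13.5647
= 3.46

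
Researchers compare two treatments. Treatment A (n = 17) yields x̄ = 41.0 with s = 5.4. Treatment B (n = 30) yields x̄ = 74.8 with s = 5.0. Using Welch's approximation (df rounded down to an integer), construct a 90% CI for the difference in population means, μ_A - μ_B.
(-36.51, -31.09)

Difference: x̄₁ - x̄₂ = -33.80
SE = √(s₁²/n₁ + s₂²/n₂) = √(5.4²/17 + 5.0²/30) = 1.5964
df = 31.25 → 31 (Welch–Satterthwaite, rounded down)
t* = 1.696

CI: -33.80 ± 1.696 · 1.5964 = -33.80 ± 2.71 = (-36.51, -31.09)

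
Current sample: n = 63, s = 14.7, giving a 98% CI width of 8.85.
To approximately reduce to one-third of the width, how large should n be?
n ≈ 567

CI width ∝ 1/√n
To reduce width by factor 3, need √n to grow by 3 → need 3² = 9 times as many samples.

Current: n = 63, width = 8.85
New: n = 567, width ≈ 2.88

Width reduced by factor of 8.85/2.88 = 3.07.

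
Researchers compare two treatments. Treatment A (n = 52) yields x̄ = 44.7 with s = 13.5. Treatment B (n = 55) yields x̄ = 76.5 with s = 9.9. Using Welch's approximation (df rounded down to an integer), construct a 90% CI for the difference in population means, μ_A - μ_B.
(-35.62, -27.98)

Difference: x̄₁ - x̄₂ = -31.80
SE = √(s₁²/n₁ + s₂²/n₂) = √(13.5²/52 + 9.9²/55) = 2.2993
df = 93.27 → 93 (Welch–Satterthwaite, rounded down)
t* = 1.661

CI: -31.80 ± 1.661 · 2.2993 = -31.80 ± 3.82 = (-35.62, -27.98)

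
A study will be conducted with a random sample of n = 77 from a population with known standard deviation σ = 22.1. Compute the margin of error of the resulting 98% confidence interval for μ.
Margin of error = 5.86

Margin of error = z* · σ/√n
= 2.326 · 22.1/√77
= 2.326 · 22.1/8.7750
= 5.86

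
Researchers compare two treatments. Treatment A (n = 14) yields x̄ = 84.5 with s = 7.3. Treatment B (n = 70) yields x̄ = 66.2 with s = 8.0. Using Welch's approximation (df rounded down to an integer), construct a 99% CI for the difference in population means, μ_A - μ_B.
(12.08, 24.52)

Difference: x̄₁ - x̄₂ = 18.30
SE = √(s₁²/n₁ + s₂²/n₂) = √(7.3²/14 + 8.0²/70) = 2.1727
df = 19.78 → 19 (Welch–Satterthwaite, rounded down)
t* = 2.861

CI: 18.30 ± 2.861 · 2.1727 = 18.30 ± 6.22 = (12.08, 24.52)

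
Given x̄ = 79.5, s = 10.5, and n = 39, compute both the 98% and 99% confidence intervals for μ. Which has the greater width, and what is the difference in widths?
99% CI is wider by 0.95

df = 38
98% CI: t* = 2.429, (75.42, 83.58), width = 2 · t* · s/√n = 8.17
99% CI: t* = 2.712, (74.94, 84.06), width = 2 · t* · s/√n = 9.12

The 99% CI is wider by 9.12 - 8.17 = 0.95.
Higher confidence requires a wider interval.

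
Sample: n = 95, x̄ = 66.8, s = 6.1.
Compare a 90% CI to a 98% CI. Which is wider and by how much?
98% CI is wider by 0.88

df = 94
90% CI: t* = 1.661, (65.76, 67.84), width = 2 · t* · s/√n = 2.08
98% CI: t* = 2.367, (65.32, 68.28), width = 2 · t* · s/√n = 2.96

The 98% CI is wider by 2.96 - 2.08 = 0.88.
Higher confidence requires a wider interval.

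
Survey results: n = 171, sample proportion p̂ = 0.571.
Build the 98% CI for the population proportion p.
(0.483, 0.659)

Proportion CI:
SE = √(p̂(1-p̂)/n) = √(0.571 · 0.429 / 171) = 0.03785

z* = 2.326
Margin = z* · SE = 2.326 · 0.03785 = 0.0880

CI: 0.571 ± 0.0880 = (0.483, 0.659)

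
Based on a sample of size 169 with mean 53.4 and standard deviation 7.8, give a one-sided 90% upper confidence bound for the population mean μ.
μ ≤ 54.17

Upper bound (one-sided):
t* = 1.287 (one-sided for 90%)
Upper bound = x̄ + t* · s/√n = 53.4 + 1.287 · 7.8/√169 = 54.17

We are 90% confident that μ ≤ 54.17.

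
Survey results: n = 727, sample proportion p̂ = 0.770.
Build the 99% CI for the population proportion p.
(0.730, 0.810)

Proportion CI:
SE = √(p̂(1-p̂)/n) = √(0.770 · 0.230 / 727) = 0.01561

z* = 2.576
Margin = z* · SE = 2.576 · 0.01561 = 0.0402

CI: 0.770 ± 0.0402 = (0.730, 0.810)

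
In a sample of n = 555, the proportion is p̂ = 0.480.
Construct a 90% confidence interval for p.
(0.445, 0.515)

Proportion CI:
SE = √(p̂(1-p̂)/n) = √(0.480 · 0.520 / 555) = 0.02121

z* = 1.645
Margin = z* · SE = 1.645 · 0.02121 = 0.0349

CI: 0.480 ± 0.0349 = (0.445, 0.515)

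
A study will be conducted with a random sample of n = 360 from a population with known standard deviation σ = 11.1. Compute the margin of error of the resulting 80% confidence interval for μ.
Margin of error = 0.75

Margin of error = z* · σ/√n
= 1.282 · 11.1/√360
= 1.282 · 11.1/18.9737
= 0.75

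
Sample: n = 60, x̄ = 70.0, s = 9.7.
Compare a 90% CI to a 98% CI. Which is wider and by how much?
98% CI is wider by 1.80

df = 59
90% CI: t* = 1.671, (67.91, 72.09), width = 2 · t* · s/√n = 4.19
98% CI: t* = 2.391, (67.01, 72.99), width = 2 · t* · s/√n = 5.99

The 98% CI is wider by 5.99 - 4.19 = 1.80.
Higher confidence requires a wider interval.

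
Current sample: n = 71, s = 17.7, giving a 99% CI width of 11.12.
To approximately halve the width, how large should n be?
n ≈ 284

CI width ∝ 1/√n
To reduce width by factor 2, need √n to grow by 2 → need 2² = 4 times as many samples.

Current: n = 71, width = 11.12
New: n = 284, width ≈ 5.45

Width reduced by factor of 11.12/5.45 = 2.04.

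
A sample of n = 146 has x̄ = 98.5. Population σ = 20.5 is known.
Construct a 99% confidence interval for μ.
(94.13, 102.87)

z-interval (σ known):
z* = 2.576 for 99% confidence

Margin of error = z* · σ/√n = 2.576 · 20.5/√146 = 4.37

CI: (98.5 - 4.37, 98.5 + 4.37) = (94.13, 102.87)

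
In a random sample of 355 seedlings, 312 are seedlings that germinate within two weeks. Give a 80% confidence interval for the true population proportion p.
(0.857, 0.901)

Proportion CI:
p̂ = 312/355 = 0.87887
SE = √(p̂(1-p̂)/n) = √(0.87887 · 0.12113 / 355) = 0.01732

z* = 1.282
Margin = z* · SE = 1.282 · 0.01732 = 0.0222

CI: 0.87887 ± 0.0222 = (0.857, 0.901)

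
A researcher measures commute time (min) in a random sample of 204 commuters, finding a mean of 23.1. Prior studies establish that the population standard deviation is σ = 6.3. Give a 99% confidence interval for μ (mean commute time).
(21.96, 24.24)

z-interval (σ known):
z* = 2.576 for 99% confidence

Margin of error = z* · σ/√n = 2.576 · 6.3/√204 = 1.14

CI: (23.1 - 1.14, 23.1 + 1.14) = (21.96, 24.24)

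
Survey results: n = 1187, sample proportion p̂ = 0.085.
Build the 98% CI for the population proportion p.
(0.066, 0.104)

Proportion CI:
SE = √(p̂(1-p̂)/n) = √(0.085 · 0.915 / 1187) = 0.00809

z* = 2.326
Margin = z* · SE = 2.326 · 0.00809 = 0.0188

CI: 0.085 ± 0.0188 = (0.066, 0.104)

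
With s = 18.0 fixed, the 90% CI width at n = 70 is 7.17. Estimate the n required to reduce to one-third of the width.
n ≈ 630

CI width ∝ 1/√n
To reduce width by factor 3, need √n to grow by 3 → need 3² = 9 times as many samples.

Current: n = 70, width = 7.17
New: n = 630, width ≈ 2.36

Width reduced by factor of 7.17/2.36 = 3.04.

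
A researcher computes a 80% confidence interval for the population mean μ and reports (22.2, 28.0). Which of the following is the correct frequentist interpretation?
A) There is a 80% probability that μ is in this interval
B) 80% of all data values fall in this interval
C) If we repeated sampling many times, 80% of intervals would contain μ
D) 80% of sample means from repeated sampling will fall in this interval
C

A) Wrong — μ is fixed; the randomness lives in the interval, not in μ.
B) Wrong — a CI is about the parameter μ, not individual data values.
C) Correct — this is the frequentist long-run coverage interpretation.
D) Wrong — coverage applies to intervals containing μ, not to future x̄ values.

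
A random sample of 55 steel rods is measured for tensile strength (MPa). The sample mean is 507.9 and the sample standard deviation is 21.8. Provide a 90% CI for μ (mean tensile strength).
(502.98, 512.82)

t-interval (σ unknown):
df = n - 1 = 54
t* = 1.674 for 90% confidence

Margin of error = t* · s/√n = 1.674 · 21.8/√55 = 4.92

CI: (502.98, 512.82)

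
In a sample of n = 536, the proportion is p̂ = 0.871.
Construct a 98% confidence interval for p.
(0.837, 0.905)

Proportion CI:
SE = √(p̂(1-p̂)/n) = √(0.871 · 0.129 / 536) = 0.01448

z* = 2.326
Margin = z* · SE = 2.326 · 0.01448 = 0.0337

CI: 0.871 ± 0.0337 = (0.837, 0.905)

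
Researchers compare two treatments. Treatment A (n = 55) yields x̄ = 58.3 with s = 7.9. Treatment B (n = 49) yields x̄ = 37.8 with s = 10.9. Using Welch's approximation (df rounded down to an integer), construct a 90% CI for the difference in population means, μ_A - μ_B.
(17.36, 23.64)

Difference: x̄₁ - x̄₂ = 20.50
SE = √(s₁²/n₁ + s₂²/n₂) = √(7.9²/55 + 10.9²/49) = 1.8866
df = 86.58 → 86 (Welch–Satterthwaite, rounded down)
t* = 1.663

CI: 20.50 ± 1.663 · 1.8866 = 20.50 ± 3.14 = (17.36, 23.64)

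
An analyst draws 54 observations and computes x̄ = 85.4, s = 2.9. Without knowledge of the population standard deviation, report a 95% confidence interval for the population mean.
(84.61, 86.19)

t-interval (σ unknown):
df = n - 1 = 53
t* = 2.006 for 95% confidence

Margin of error = t* · s/√n = 2.006 · 2.9/√54 = 0.79

CI: (84.61, 86.19)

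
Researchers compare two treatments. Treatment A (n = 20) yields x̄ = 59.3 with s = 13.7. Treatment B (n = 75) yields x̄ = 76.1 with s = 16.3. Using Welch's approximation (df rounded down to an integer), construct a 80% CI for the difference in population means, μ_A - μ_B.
(-21.50, -12.10)

Difference: x̄₁ - x̄₂ = -16.80
SE = √(s₁²/n₁ + s₂²/n₂) = √(13.7²/20 + 16.3²/75) = 3.5954
df = 34.78 → 34 (Welch–Satterthwaite, rounded down)
t* = 1.307

CI: -16.80 ± 1.307 · 3.5954 = -16.80 ± 4.70 = (-21.50, -12.10)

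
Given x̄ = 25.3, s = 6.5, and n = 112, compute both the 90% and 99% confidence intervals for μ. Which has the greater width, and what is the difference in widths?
99% CI is wider by 1.18

df = 111
90% CI: t* = 1.659, (24.28, 26.32), width = 2 · t* · s/√n = 2.04
99% CI: t* = 2.621, (23.69, 26.91), width = 2 · t* · s/√n = 3.22

The 99% CI is wider by 3.22 - 2.04 = 1.18.
Higher confidence requires a wider interval.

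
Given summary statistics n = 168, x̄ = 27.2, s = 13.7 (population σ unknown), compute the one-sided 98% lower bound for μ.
μ ≥ 25.01

Lower bound (one-sided):
t* = 2.070 (one-sided for 98%)
Lower bound = x̄ - t* · s/√n = 27.2 - 2.070 · 13.7/√168 = 25.01

We are 98% confident that μ ≥ 25.01.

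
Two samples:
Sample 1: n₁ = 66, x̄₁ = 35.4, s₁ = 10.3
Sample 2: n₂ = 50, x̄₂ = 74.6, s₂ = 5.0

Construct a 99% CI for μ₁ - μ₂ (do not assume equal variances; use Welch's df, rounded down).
(-43.01, -35.39)

Difference: x̄₁ - x̄₂ = -39.20
SE = √(s₁²/n₁ + s₂²/n₂) = √(10.3²/66 + 5.0²/50) = 1.4517
df = 99.02 → 99 (Welch–Satterthwaite, rounded down)
t* = 2.626

CI: -39.20 ± 2.626 · 1.4517 = -39.20 ± 3.81 = (-43.01, -35.39)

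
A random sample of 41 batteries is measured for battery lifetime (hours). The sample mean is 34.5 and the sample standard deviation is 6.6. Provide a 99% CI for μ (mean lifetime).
(31.71, 37.29)

t-interval (σ unknown):
df = n - 1 = 40
t* = 2.704 for 99% confidence

Margin of error = t* · s/√n = 2.704 · 6.6/√41 = 2.79

CI: (31.71, 37.29)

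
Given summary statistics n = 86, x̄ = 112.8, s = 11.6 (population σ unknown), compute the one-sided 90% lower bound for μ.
μ ≥ 111.18

Lower bound (one-sided):
t* = 1.292 (one-sided for 90%)
Lower bound = x̄ - t* · s/√n = 112.8 - 1.292 · 11.6/√86 = 111.18

We are 90% confident that μ ≥ 111.18.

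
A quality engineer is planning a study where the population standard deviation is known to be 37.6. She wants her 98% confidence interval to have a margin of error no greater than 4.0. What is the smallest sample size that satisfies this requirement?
n ≥ 479

For margin E ≤ 4.0:
n ≥ (z* · σ / E)²
n ≥ (2.326 · 37.6 / 4.0)²
n ≥ 478.05

Minimum n = 479 (rounding up)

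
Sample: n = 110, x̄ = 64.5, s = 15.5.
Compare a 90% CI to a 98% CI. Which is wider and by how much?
98% CI is wider by 2.08

df = 109
90% CI: t* = 1.659, (62.05, 66.95), width = 2 · t* · s/√n = 4.90
98% CI: t* = 2.361, (61.01, 67.99), width = 2 · t* · s/√n = 6.98

The 98% CI is wider by 6.98 - 4.90 = 2.08.
Higher confidence requires a wider interval.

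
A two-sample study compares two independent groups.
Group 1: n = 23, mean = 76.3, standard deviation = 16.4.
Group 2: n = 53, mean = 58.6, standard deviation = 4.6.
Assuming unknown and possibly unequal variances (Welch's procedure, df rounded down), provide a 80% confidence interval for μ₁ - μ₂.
(13.11, 22.29)

Difference: x̄₁ - x̄₂ = 17.70
SE = √(s₁²/n₁ + s₂²/n₂) = √(16.4²/23 + 4.6²/53) = 3.4775
df = 23.52 → 23 (Welch–Satterthwaite, rounded down)
t* = 1.319

CI: 17.70 ± 1.319 · 3.4775 = 17.70 ± 4.59 = (13.11, 22.29)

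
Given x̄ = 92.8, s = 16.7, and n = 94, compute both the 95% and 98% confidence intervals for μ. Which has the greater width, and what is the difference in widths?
98% CI is wider by 1.31

df = 93
95% CI: t* = 1.986, (89.38, 96.22), width = 2 · t* · s/√n = 6.84
98% CI: t* = 2.367, (88.72, 96.88), width = 2 · t* · s/√n = 8.15

The 98% CI is wider by 8.15 - 6.84 = 1.31.
Higher confidence requires a wider interval.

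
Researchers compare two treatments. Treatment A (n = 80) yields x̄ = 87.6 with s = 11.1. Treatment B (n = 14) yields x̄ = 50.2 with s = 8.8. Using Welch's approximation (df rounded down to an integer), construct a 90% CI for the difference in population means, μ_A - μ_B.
(32.81, 41.99)

Difference: x̄₁ - x̄₂ = 37.40
SE = √(s₁²/n₁ + s₂²/n₂) = √(11.1²/80 + 8.8²/14) = 2.6592
df = 20.98 → 20 (Welch–Satterthwaite, rounded down)
t* = 1.725

CI: 37.40 ± 1.725 · 2.6592 = 37.40 ± 4.59 = (32.81, 41.99)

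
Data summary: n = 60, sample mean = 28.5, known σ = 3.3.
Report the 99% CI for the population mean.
(27.40, 29.60)

z-interval (σ known):
z* = 2.576 for 99% confidence

Margin of error = z* · σ/√n = 2.576 · 3.3/√60 = 1.10

CI: (28.5 - 1.10, 28.5 + 1.10) = (27.40, 29.60)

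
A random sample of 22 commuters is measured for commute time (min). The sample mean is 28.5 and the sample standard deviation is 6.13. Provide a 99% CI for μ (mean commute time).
(24.80, 32.20)

t-interval (σ unknown):
df = n - 1 = 21
t* = 2.831 for 99% confidence

Margin of error = t* · s/√n = 2.831 · 6.13/√22 = 3.70

CI: (24.80, 32.20)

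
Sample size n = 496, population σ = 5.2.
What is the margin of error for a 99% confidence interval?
Margin of error = 0.60

Margin of error = z* · σ/√n
= 2.576 · 5.2/√496
= 2.576 · 5.2/22.2711
= 0.60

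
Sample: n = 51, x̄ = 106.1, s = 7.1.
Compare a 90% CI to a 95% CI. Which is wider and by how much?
95% CI is wider by 0.66

df = 50
90% CI: t* = 1.676, (104.43, 107.77), width = 2 · t* · s/√n = 3.33
95% CI: t* = 2.009, (104.10, 108.10), width = 2 · t* · s/√n = 3.99

The 95% CI is wider by 3.99 - 3.33 = 0.66.
Higher confidence requires a wider interval.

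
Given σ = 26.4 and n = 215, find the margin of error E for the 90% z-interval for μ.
Margin of error = 2.96

Margin of error = z* · σ/√n
= 1.645 · 26.4/√215
= 1.645 · 26.4/14.6629
= 2.96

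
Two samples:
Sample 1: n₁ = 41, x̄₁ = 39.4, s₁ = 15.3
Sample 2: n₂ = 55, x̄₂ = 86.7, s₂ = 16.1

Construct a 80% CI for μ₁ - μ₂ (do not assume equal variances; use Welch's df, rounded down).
(-51.47, -43.13)

Difference: x̄₁ - x̄₂ = -47.30
SE = √(s₁²/n₁ + s₂²/n₂) = √(15.3²/41 + 16.1²/55) = 3.2284
df = 88.58 → 88 (Welch–Satterthwaite, rounded down)
t* = 1.291

CI: -47.30 ± 1.291 · 3.2284 = -47.30 ± 4.17 = (-51.47, -43.13)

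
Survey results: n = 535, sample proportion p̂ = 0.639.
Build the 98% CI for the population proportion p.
(0.591, 0.687)

Proportion CI:
SE = √(p̂(1-p̂)/n) = √(0.639 · 0.361 / 535) = 0.02076

z* = 2.326
Margin = z* · SE = 2.326 · 0.02076 = 0.0483

CI: 0.639 ± 0.0483 = (0.591, 0.687)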